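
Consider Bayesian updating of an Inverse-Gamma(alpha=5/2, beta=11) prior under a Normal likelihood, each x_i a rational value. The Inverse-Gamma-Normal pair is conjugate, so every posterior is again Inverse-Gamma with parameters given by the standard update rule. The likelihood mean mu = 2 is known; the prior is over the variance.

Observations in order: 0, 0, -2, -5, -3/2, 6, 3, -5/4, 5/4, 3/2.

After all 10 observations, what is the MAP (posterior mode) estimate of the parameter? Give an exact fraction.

1085/136

obs 1: x=0 → posterior Inverse-Gamma(3, 13)
obs 2: x=0 → posterior Inverse-Gamma(7/2, 15)
obs 3: x=-2 → posterior Inverse-Gamma(4, 23)
obs 4: x=-5 → posterior Inverse-Gamma(9/2, 95/2)
obs 5: x=-3/2 → posterior Inverse-Gamma(5, 429/8)
obs 6: x=6 → posterior Inverse-Gamma(11/2, 493/8)
obs 7: x=3 → posterior Inverse-Gamma(6, 497/8)
obs 8: x=-5/4 → posterior Inverse-Gamma(13/2, 2157/32)
obs 9: x=5/4 → posterior Inverse-Gamma(7, 1083/16)
obs 10: x=3/2 → posterior Inverse-Gamma(15/2, 1085/16)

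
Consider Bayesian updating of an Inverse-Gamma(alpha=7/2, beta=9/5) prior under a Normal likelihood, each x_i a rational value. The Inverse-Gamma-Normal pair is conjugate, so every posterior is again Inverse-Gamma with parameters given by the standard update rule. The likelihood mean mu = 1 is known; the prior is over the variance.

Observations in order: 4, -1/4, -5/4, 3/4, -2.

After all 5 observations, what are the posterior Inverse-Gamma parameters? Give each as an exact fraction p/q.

alpha=6, beta=2263/160

obs 1: x=4 → posterior Inverse-Gamma(4, 63/10)
obs 2: x=-1/4 → posterior Inverse-Gamma(9/2, 1133/160)
obs 3: x=-5/4 → posterior Inverse-Gamma(5, 769/80)
obs 4: x=3/4 → posterior Inverse-Gamma(11/2, 1543/160)
obs 5: x=-2 → posterior Inverse-Gamma(6, 2263/160)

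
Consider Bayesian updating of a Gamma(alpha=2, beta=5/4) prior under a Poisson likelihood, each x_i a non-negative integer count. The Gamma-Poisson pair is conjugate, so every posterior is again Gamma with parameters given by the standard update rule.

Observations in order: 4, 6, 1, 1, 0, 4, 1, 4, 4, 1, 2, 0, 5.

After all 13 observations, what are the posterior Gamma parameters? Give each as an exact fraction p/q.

obs 1: x=4 → posterior Gamma(6, 9/4)
obs 2: x=6 → posterior Gamma(12, 13/4)
obs 3: x=1 → posterior Gamma(13, 17/4)
obs 4: x=1 → posterior Gamma(14, 21/4)
obs 5: x=0 → posterior Gamma(14, 25/4)
obs 6: x=4 → posterior Gamma(18, 29/4)
obs 7: x=1 → posterior Gamma(19, 33/4)
obs 8: x=4 → posterior Gamma(23, 37/4)
obs 9: x=4 → posterior Gamma(27, 41/4)
obs 10: x=1 → posterior Gamma(28, 45/4)
obs 11: x=2 → posterior Gamma(30, 49/4)
obs 12: x=0 → posterior Gamma(30, 53/4)
obs 13: x=5 → posterior Gamma(35, 57/4)

alpha=35, beta=57/4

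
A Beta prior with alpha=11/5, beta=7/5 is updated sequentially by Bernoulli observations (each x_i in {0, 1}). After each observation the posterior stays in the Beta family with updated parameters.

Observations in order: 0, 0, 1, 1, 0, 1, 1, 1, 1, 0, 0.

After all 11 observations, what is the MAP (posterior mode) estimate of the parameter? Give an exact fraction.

obs 1: x=0 → posterior Beta(11/5, 12/5)
obs 2: x=0 → posterior Beta(11/5, 17/5)
obs 3: x=1 → posterior Beta(16/5, 17/5)
obs 4: x=1 → posterior Beta(21/5, 17/5)
obs 5: x=0 → posterior Beta(21/5, 22/5)
obs 6: x=1 → posterior Beta(26/5, 22/5)
obs 7: x=1 → posterior Beta(31/5, 22/5)
obs 8: x=1 → posterior Beta(36/5, 22/5)
obs 9: x=1 → posterior Beta(41/5, 22/5)
obs 10: x=0 → posterior Beta(41/5, 27/5)
obs 11: x=0 → posterior Beta(41/5, 32/5)

4/7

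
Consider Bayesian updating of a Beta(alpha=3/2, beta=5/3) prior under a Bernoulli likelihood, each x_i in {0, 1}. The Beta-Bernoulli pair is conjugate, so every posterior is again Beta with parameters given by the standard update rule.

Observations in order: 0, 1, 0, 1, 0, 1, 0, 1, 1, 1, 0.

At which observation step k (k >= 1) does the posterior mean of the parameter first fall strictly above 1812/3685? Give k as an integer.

obs 1: x=0 → posterior Beta(3/2, 8/3)
obs 2: x=1 → posterior Beta(5/2, 8/3)
obs 3: x=0 → posterior Beta(5/2, 11/3)
obs 4: x=1 → posterior Beta(7/2, 11/3)
obs 5: x=0 → posterior Beta(7/2, 14/3)
obs 6: x=1 → posterior Beta(9/2, 14/3)
obs 7: x=0 → posterior Beta(9/2, 17/3)
obs 8: x=1 → posterior Beta(11/2, 17/3)
obs 9: x=1 → posterior Beta(13/2, 17/3)
obs 10: x=1 → posterior Beta(15/2, 17/3)
obs 11: x=0 → posterior Beta(15/2, 20/3)

k = 8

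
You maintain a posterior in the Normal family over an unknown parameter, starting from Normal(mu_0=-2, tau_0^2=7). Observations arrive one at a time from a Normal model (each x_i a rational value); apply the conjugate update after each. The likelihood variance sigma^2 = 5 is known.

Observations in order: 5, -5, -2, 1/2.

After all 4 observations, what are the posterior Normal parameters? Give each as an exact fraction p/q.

obs 1: x=5 → posterior Normal(25/12, 35/12)
obs 2: x=-5 → posterior Normal(-10/19, 35/19)
obs 3: x=-2 → posterior Normal(-12/13, 35/26)
obs 4: x=1/2 → posterior Normal(-41/66, 35/33)

mu_0=-41/66, tau_0^2=35/33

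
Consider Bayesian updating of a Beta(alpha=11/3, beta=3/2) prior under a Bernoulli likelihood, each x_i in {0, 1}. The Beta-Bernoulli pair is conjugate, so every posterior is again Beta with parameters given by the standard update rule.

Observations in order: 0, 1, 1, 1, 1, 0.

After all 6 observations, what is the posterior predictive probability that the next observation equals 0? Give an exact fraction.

21/67

obs 1: x=0 → posterior Beta(11/3, 5/2)
obs 2: x=1 → posterior Beta(14/3, 5/2)
obs 3: x=1 → posterior Beta(17/3, 5/2)
obs 4: x=1 → posterior Beta(20/3, 5/2)
obs 5: x=1 → posterior Beta(23/3, 5/2)
obs 6: x=0 → posterior Beta(23/3, 7/2)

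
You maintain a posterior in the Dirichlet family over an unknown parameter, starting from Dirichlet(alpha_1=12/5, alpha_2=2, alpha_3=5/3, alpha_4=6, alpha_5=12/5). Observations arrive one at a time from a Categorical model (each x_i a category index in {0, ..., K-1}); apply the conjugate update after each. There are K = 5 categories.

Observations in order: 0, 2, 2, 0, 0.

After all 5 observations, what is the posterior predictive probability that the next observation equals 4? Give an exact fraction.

9/73

obs 1: x=0 → posterior Dirichlet(17/5, 2, 5/3, 6, 12/5)
obs 2: x=2 → posterior Dirichlet(17/5, 2, 8/3, 6, 12/5)
obs 3: x=2 → posterior Dirichlet(17/5, 2, 11/3, 6, 12/5)
obs 4: x=0 → posterior Dirichlet(22/5, 2, 11/3, 6, 12/5)
obs 5: x=0 → posterior Dirichlet(27/5, 2, 11/3, 6, 12/5)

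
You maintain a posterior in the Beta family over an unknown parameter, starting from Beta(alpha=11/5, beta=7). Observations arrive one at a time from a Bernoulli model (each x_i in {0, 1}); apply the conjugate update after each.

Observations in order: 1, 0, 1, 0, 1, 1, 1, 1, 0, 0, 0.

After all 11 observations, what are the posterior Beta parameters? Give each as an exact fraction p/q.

obs 1: x=1 → posterior Beta(16/5, 7)
obs 2: x=0 → posterior Beta(16/5, 8)
obs 3: x=1 → posterior Beta(21/5, 8)
obs 4: x=0 → posterior Beta(21/5, 9)
obs 5: x=1 → posterior Beta(26/5, 9)
obs 6: x=1 → posterior Beta(31/5, 9)
obs 7: x=1 → posterior Beta(36/5, 9)
obs 8: x=1 → posterior Beta(41/5, 9)
obs 9: x=0 → posterior Beta(41/5, 10)
obs 10: x=0 → posterior Beta(41/5, 11)
obs 11: x=0 → posterior Beta(41/5, 12)

alpha=41/5, beta=12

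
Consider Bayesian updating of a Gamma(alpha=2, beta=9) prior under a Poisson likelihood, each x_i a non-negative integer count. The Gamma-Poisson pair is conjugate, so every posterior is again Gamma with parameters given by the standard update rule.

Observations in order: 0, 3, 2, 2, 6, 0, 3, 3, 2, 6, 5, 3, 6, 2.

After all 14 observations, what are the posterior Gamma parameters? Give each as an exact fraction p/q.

alpha=45, beta=23

obs 1: x=0 → posterior Gamma(2, 10)
obs 2: x=3 → posterior Gamma(5, 11)
obs 3: x=2 → posterior Gamma(7, 12)
obs 4: x=2 → posterior Gamma(9, 13)
obs 5: x=6 → posterior Gamma(15, 14)
obs 6: x=0 → posterior Gamma(15, 15)
obs 7: x=3 → posterior Gamma(18, 16)
obs 8: x=3 → posterior Gamma(21, 17)
obs 9: x=2 → posterior Gamma(23, 18)
obs 10: x=6 → posterior Gamma(29, 19)
obs 11: x=5 → posterior Gamma(34, 20)
obs 12: x=3 → posterior Gamma(37, 21)
obs 13: x=6 → posterior Gamma(43, 22)
obs 14: x=2 → posterior Gamma(45, 23)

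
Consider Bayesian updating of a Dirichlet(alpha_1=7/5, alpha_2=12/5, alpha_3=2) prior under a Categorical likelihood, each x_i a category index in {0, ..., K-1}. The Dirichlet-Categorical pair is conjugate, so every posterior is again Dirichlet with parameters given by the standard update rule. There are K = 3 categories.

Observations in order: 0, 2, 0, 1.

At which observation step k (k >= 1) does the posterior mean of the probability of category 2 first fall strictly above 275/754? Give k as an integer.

k = 2

obs 1: x=0 → posterior Dirichlet(12/5, 12/5, 2)
obs 2: x=2 → posterior Dirichlet(12/5, 12/5, 3)
obs 3: x=0 → posterior Dirichlet(17/5, 12/5, 3)
obs 4: x=1 → posterior Dirichlet(17/5, 17/5, 3)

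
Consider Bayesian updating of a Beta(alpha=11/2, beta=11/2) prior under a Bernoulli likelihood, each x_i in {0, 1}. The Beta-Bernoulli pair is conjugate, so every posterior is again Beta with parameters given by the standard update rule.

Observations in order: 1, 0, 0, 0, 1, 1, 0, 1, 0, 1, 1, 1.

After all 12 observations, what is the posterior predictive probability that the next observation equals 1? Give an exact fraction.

obs 1: x=1 → posterior Beta(13/2, 11/2)
obs 2: x=0 → posterior Beta(13/2, 13/2)
obs 3: x=0 → posterior Beta(13/2, 15/2)
obs 4: x=0 → posterior Beta(13/2, 17/2)
obs 5: x=1 → posterior Beta(15/2, 17/2)
obs 6: x=1 → posterior Beta(17/2, 17/2)
obs 7: x=0 → posterior Beta(17/2, 19/2)
obs 8: x=1 → posterior Beta(19/2, 19/2)
obs 9: x=0 → posterior Beta(19/2, 21/2)
obs 10: x=1 → posterior Beta(21/2, 21/2)
obs 11: x=1 → posterior Beta(23/2, 21/2)
obs 12: x=1 → posterior Beta(25/2, 21/2)

25/46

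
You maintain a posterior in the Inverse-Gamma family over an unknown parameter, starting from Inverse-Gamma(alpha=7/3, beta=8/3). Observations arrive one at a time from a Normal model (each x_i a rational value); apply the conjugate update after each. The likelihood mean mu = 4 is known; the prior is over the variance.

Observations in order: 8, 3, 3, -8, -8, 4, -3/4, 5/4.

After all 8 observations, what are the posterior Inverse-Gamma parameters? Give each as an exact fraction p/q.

obs 1: x=8 → posterior Inverse-Gamma(17/6, 32/3)
obs 2: x=3 → posterior Inverse-Gamma(10/3, 67/6)
obs 3: x=3 → posterior Inverse-Gamma(23/6, 35/3)
obs 4: x=-8 → posterior Inverse-Gamma(13/3, 251/3)
obs 5: x=-8 → posterior Inverse-Gamma(29/6, 467/3)
obs 6: x=4 → posterior Inverse-Gamma(16/3, 467/3)
obs 7: x=-3/4 → posterior Inverse-Gamma(35/6, 16027/96)
obs 8: x=5/4 → posterior Inverse-Gamma(19/3, 8195/48)

alpha=19/3, beta=8195/48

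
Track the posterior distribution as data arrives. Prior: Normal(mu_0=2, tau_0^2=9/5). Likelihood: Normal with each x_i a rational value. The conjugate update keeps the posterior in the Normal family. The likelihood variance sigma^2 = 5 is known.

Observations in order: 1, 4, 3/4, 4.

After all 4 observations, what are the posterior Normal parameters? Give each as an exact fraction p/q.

obs 1: x=1 → posterior Normal(59/34, 45/34)
obs 2: x=4 → posterior Normal(95/43, 45/43)
obs 3: x=3/4 → posterior Normal(407/208, 45/52)
obs 4: x=4 → posterior Normal(551/244, 45/61)

mu_0=551/244, tau_0^2=45/61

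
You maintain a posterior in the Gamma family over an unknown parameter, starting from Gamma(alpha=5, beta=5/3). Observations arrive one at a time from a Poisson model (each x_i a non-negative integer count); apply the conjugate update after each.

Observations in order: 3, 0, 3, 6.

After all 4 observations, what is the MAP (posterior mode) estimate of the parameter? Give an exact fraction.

48/17

obs 1: x=3 → posterior Gamma(8, 8/3)
obs 2: x=0 → posterior Gamma(8, 11/3)
obs 3: x=3 → posterior Gamma(11, 14/3)
obs 4: x=6 → posterior Gamma(17, 17/3)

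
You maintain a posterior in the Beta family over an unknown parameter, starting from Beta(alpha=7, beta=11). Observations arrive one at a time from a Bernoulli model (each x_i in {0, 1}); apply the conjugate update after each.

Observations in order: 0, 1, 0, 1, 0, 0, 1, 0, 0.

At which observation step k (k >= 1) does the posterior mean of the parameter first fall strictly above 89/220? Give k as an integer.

obs 1: x=0 → posterior Beta(7, 12)
obs 2: x=1 → posterior Beta(8, 12)
obs 3: x=0 → posterior Beta(8, 13)
obs 4: x=1 → posterior Beta(9, 13)
obs 5: x=0 → posterior Beta(9, 14)
obs 6: x=0 → posterior Beta(9, 15)
obs 7: x=1 → posterior Beta(10, 15)
obs 8: x=0 → posterior Beta(10, 16)
obs 9: x=0 → posterior Beta(10, 17)

k = 4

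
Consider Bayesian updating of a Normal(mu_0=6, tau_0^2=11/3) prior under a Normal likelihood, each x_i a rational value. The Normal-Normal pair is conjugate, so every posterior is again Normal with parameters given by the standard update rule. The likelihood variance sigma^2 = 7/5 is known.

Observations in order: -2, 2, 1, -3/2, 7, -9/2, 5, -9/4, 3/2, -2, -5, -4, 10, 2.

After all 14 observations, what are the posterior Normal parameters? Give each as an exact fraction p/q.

mu_0=2099/3164, tau_0^2=11/113

obs 1: x=-2 → posterior Normal(4/19, 77/76)
obs 2: x=2 → posterior Normal(126/131, 77/131)
obs 3: x=1 → posterior Normal(181/186, 77/186)
obs 4: x=-3/2 → posterior Normal(197/482, 77/241)
obs 5: x=7 → posterior Normal(967/592, 77/296)
obs 6: x=-9/2 → posterior Normal(236/351, 77/351)
obs 7: x=5 → posterior Normal(73/58, 11/58)
obs 8: x=-9/4 → posterior Normal(1549/1844, 77/461)
obs 9: x=3/2 → posterior Normal(1879/2064, 77/516)
obs 10: x=-2 → posterior Normal(1439/2284, 77/571)
obs 11: x=-5 → posterior Normal(339/2504, 77/626)
obs 12: x=-4 → posterior Normal(-541/2724, 77/681)
obs 13: x=10 → posterior Normal(1659/2944, 77/736)
obs 14: x=2 → posterior Normal(2099/3164, 11/113)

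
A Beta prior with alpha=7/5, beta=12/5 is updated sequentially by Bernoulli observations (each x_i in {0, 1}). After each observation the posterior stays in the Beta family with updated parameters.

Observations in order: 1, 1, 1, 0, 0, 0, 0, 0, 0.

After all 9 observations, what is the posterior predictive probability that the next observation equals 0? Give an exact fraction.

21/32

obs 1: x=1 → posterior Beta(12/5, 12/5)
obs 2: x=1 → posterior Beta(17/5, 12/5)
obs 3: x=1 → posterior Beta(22/5, 12/5)
obs 4: x=0 → posterior Beta(22/5, 17/5)
obs 5: x=0 → posterior Beta(22/5, 22/5)
obs 6: x=0 → posterior Beta(22/5, 27/5)
obs 7: x=0 → posterior Beta(22/5, 32/5)
obs 8: x=0 → posterior Beta(22/5, 37/5)
obs 9: x=0 → posterior Beta(22/5, 42/5)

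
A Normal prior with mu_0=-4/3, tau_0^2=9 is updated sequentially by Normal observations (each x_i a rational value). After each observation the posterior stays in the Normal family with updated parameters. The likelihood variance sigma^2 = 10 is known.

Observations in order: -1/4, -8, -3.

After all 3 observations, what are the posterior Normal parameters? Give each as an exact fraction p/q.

obs 1: x=-1/4 → posterior Normal(-187/228, 90/19)
obs 2: x=-8 → posterior Normal(-1051/336, 45/14)
obs 3: x=-3 → posterior Normal(-1375/444, 90/37)

mu_0=-1375/444, tau_0^2=90/37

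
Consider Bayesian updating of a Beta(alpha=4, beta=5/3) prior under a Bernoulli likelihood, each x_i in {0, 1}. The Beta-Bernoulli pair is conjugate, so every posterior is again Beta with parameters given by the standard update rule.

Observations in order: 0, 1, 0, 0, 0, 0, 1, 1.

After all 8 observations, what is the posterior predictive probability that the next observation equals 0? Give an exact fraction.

obs 1: x=0 → posterior Beta(4, 8/3)
obs 2: x=1 → posterior Beta(5, 8/3)
obs 3: x=0 → posterior Beta(5, 11/3)
obs 4: x=0 → posterior Beta(5, 14/3)
obs 5: x=0 → posterior Beta(5, 17/3)
obs 6: x=0 → posterior Beta(5, 20/3)
obs 7: x=1 → posterior Beta(6, 20/3)
obs 8: x=1 → posterior Beta(7, 20/3)

20/41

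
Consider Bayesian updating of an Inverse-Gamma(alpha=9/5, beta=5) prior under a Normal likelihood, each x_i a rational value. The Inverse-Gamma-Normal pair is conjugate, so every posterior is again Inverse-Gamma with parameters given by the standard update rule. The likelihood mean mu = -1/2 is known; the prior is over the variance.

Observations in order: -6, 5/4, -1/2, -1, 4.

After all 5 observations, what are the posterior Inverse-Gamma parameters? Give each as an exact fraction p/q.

obs 1: x=-6 → posterior Inverse-Gamma(23/10, 161/8)
obs 2: x=5/4 → posterior Inverse-Gamma(14/5, 693/32)
obs 3: x=-1/2 → posterior Inverse-Gamma(33/10, 693/32)
obs 4: x=-1 → posterior Inverse-Gamma(19/5, 697/32)
obs 5: x=4 → posterior Inverse-Gamma(43/10, 1021/32)

alpha=43/10, beta=1021/32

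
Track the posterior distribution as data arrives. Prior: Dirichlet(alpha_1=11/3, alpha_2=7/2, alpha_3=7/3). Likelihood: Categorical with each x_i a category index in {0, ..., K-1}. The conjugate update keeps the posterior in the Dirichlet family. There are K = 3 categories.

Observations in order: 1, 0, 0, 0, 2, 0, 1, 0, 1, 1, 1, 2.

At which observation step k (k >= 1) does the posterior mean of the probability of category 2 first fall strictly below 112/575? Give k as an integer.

obs 1: x=1 → posterior Dirichlet(11/3, 9/2, 7/3)
obs 2: x=0 → posterior Dirichlet(14/3, 9/2, 7/3)
obs 3: x=0 → posterior Dirichlet(17/3, 9/2, 7/3)
obs 4: x=0 → posterior Dirichlet(20/3, 9/2, 7/3)
obs 5: x=2 → posterior Dirichlet(20/3, 9/2, 10/3)
obs 6: x=0 → posterior Dirichlet(23/3, 9/2, 10/3)
obs 7: x=1 → posterior Dirichlet(23/3, 11/2, 10/3)
obs 8: x=0 → posterior Dirichlet(26/3, 11/2, 10/3)
obs 9: x=1 → posterior Dirichlet(26/3, 13/2, 10/3)
obs 10: x=1 → posterior Dirichlet(26/3, 15/2, 10/3)
obs 11: x=1 → posterior Dirichlet(26/3, 17/2, 10/3)
obs 12: x=2 → posterior Dirichlet(26/3, 17/2, 13/3)

k = 3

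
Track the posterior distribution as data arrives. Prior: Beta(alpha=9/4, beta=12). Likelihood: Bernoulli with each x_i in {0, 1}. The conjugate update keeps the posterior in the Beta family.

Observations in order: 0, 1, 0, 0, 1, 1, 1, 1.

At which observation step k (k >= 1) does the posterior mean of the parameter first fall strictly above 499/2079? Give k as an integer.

k = 6

obs 1: x=0 → posterior Beta(9/4, 13)
obs 2: x=1 → posterior Beta(13/4, 13)
obs 3: x=0 → posterior Beta(13/4, 14)
obs 4: x=0 → posterior Beta(13/4, 15)
obs 5: x=1 → posterior Beta(17/4, 15)
obs 6: x=1 → posterior Beta(21/4, 15)
obs 7: x=1 → posterior Beta(25/4, 15)
obs 8: x=1 → posterior Beta(29/4, 15)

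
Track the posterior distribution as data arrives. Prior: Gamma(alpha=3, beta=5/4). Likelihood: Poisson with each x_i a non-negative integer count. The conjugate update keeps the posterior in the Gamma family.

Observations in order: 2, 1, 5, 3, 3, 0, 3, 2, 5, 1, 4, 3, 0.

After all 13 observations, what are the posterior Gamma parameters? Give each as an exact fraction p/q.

obs 1: x=2 → posterior Gamma(5, 9/4)
obs 2: x=1 → posterior Gamma(6, 13/4)
obs 3: x=5 → posterior Gamma(11, 17/4)
obs 4: x=3 → posterior Gamma(14, 21/4)
obs 5: x=3 → posterior Gamma(17, 25/4)
obs 6: x=0 → posterior Gamma(17, 29/4)
obs 7: x=3 → posterior Gamma(20, 33/4)
obs 8: x=2 → posterior Gamma(22, 37/4)
obs 9: x=5 → posterior Gamma(27, 41/4)
obs 10: x=1 → posterior Gamma(28, 45/4)
obs 11: x=4 → posterior Gamma(32, 49/4)
obs 12: x=3 → posterior Gamma(35, 53/4)
obs 13: x=0 → posterior Gamma(35, 57/4)

alpha=35, beta=57/4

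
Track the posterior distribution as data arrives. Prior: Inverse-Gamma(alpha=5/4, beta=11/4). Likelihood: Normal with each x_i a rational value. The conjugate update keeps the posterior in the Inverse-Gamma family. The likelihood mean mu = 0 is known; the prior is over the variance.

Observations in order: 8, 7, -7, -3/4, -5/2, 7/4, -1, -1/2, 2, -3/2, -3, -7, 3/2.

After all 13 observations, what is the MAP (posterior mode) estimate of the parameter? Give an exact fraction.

1961/140

obs 1: x=8 → posterior Inverse-Gamma(7/4, 139/4)
obs 2: x=7 → posterior Inverse-Gamma(9/4, 237/4)
obs 3: x=-7 → posterior Inverse-Gamma(11/4, 335/4)
obs 4: x=-3/4 → posterior Inverse-Gamma(13/4, 2689/32)
obs 5: x=-5/2 → posterior Inverse-Gamma(15/4, 2789/32)
obs 6: x=7/4 → posterior Inverse-Gamma(17/4, 1419/16)
obs 7: x=-1 → posterior Inverse-Gamma(19/4, 1427/16)
obs 8: x=-1/2 → posterior Inverse-Gamma(21/4, 1429/16)
obs 9: x=2 → posterior Inverse-Gamma(23/4, 1461/16)
obs 10: x=-3/2 → posterior Inverse-Gamma(25/4, 1479/16)
obs 11: x=-3 → posterior Inverse-Gamma(27/4, 1551/16)
obs 12: x=-7 → posterior Inverse-Gamma(29/4, 1943/16)
obs 13: x=3/2 → posterior Inverse-Gamma(31/4, 1961/16)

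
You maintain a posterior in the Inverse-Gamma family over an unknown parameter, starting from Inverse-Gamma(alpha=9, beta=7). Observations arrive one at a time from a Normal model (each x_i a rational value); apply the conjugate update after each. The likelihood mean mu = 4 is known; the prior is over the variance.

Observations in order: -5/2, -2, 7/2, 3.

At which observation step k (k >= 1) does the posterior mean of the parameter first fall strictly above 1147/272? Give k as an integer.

obs 1: x=-5/2 → posterior Inverse-Gamma(19/2, 225/8)
obs 2: x=-2 → posterior Inverse-Gamma(10, 369/8)
obs 3: x=7/2 → posterior Inverse-Gamma(21/2, 185/4)
obs 4: x=3 → posterior Inverse-Gamma(11, 187/4)

k = 2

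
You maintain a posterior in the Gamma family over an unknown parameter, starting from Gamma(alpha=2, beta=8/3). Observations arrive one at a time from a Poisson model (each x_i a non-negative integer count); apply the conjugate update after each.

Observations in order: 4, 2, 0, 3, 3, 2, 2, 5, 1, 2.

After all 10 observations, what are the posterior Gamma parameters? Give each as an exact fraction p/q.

alpha=26, beta=38/3

obs 1: x=4 → posterior Gamma(6, 11/3)
obs 2: x=2 → posterior Gamma(8, 14/3)
obs 3: x=0 → posterior Gamma(8, 17/3)
obs 4: x=3 → posterior Gamma(11, 20/3)
obs 5: x=3 → posterior Gamma(14, 23/3)
obs 6: x=2 → posterior Gamma(16, 26/3)
obs 7: x=2 → posterior Gamma(18, 29/3)
obs 8: x=5 → posterior Gamma(23, 32/3)
obs 9: x=1 → posterior Gamma(24, 35/3)
obs 10: x=2 → posterior Gamma(26, 38/3)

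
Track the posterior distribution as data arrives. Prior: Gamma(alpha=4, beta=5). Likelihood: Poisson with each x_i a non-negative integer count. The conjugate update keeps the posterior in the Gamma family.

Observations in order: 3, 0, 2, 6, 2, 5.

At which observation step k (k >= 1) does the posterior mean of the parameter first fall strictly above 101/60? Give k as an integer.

obs 1: x=3 → posterior Gamma(7, 6)
obs 2: x=0 → posterior Gamma(7, 7)
obs 3: x=2 → posterior Gamma(9, 8)
obs 4: x=6 → posterior Gamma(15, 9)
obs 5: x=2 → posterior Gamma(17, 10)
obs 6: x=5 → posterior Gamma(22, 11)

k = 5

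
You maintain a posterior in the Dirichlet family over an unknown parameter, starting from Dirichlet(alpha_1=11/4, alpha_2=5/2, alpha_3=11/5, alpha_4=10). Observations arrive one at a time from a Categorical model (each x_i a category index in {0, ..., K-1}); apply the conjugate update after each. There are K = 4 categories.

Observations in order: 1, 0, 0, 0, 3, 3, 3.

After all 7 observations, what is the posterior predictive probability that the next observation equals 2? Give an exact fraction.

obs 1: x=1 → posterior Dirichlet(11/4, 7/2, 11/5, 10)
obs 2: x=0 → posterior Dirichlet(15/4, 7/2, 11/5, 10)
obs 3: x=0 → posterior Dirichlet(19/4, 7/2, 11/5, 10)
obs 4: x=0 → posterior Dirichlet(23/4, 7/2, 11/5, 10)
obs 5: x=3 → posterior Dirichlet(23/4, 7/2, 11/5, 11)
obs 6: x=3 → posterior Dirichlet(23/4, 7/2, 11/5, 12)
obs 7: x=3 → posterior Dirichlet(23/4, 7/2, 11/5, 13)

44/489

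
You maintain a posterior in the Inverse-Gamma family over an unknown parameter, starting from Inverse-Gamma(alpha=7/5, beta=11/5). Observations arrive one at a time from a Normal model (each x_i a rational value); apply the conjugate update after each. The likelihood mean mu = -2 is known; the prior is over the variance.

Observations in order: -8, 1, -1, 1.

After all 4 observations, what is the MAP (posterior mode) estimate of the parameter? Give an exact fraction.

obs 1: x=-8 → posterior Inverse-Gamma(19/10, 101/5)
obs 2: x=1 → posterior Inverse-Gamma(12/5, 247/10)
obs 3: x=-1 → posterior Inverse-Gamma(29/10, 126/5)
obs 4: x=1 → posterior Inverse-Gamma(17/5, 297/10)

27/4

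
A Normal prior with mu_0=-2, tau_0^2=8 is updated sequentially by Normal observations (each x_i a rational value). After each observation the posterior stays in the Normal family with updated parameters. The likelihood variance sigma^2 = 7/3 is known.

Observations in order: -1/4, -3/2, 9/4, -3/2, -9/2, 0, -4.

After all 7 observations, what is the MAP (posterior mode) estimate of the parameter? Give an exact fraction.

obs 1: x=-1/4 → posterior Normal(-20/31, 56/31)
obs 2: x=-3/2 → posterior Normal(-56/55, 56/55)
obs 3: x=9/4 → posterior Normal(-2/79, 56/79)
obs 4: x=-3/2 → posterior Normal(-38/103, 56/103)
obs 5: x=-9/2 → posterior Normal(-146/127, 56/127)
obs 6: x=0 → posterior Normal(-146/151, 56/151)
obs 7: x=-4 → posterior Normal(-242/175, 8/25)

-242/175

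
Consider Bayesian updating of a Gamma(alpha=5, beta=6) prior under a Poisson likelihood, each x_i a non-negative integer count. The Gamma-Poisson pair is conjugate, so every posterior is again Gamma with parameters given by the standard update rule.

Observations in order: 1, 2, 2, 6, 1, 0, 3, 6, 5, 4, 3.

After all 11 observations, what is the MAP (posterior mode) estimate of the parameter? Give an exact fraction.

37/17

obs 1: x=1 → posterior Gamma(6, 7)
obs 2: x=2 → posterior Gamma(8, 8)
obs 3: x=2 → posterior Gamma(10, 9)
obs 4: x=6 → posterior Gamma(16, 10)
obs 5: x=1 → posterior Gamma(17, 11)
obs 6: x=0 → posterior Gamma(17, 12)
obs 7: x=3 → posterior Gamma(20, 13)
obs 8: x=6 → posterior Gamma(26, 14)
obs 9: x=5 → posterior Gamma(31, 15)
obs 10: x=4 → posterior Gamma(35, 16)
obs 11: x=3 → posterior Gamma(38, 17)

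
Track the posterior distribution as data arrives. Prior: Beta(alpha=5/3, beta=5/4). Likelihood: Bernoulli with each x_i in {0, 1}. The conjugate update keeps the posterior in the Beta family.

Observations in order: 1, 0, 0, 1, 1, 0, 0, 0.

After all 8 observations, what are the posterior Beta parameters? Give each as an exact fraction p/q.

alpha=14/3, beta=25/4

obs 1: x=1 → posterior Beta(8/3, 5/4)
obs 2: x=0 → posterior Beta(8/3, 9/4)
obs 3: x=0 → posterior Beta(8/3, 13/4)
obs 4: x=1 → posterior Beta(11/3, 13/4)
obs 5: x=1 → posterior Beta(14/3, 13/4)
obs 6: x=0 → posterior Beta(14/3, 17/4)
obs 7: x=0 → posterior Beta(14/3, 21/4)
obs 8: x=0 → posterior Beta(14/3, 25/4)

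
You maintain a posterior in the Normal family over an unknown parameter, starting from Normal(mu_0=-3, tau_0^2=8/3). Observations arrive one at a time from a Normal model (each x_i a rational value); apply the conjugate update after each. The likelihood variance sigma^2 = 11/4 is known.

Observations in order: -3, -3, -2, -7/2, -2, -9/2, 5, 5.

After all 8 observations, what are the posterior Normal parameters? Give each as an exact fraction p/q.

obs 1: x=-3 → posterior Normal(-3, 88/65)
obs 2: x=-3 → posterior Normal(-3, 88/97)
obs 3: x=-2 → posterior Normal(-355/129, 88/129)
obs 4: x=-7/2 → posterior Normal(-467/161, 88/161)
obs 5: x=-2 → posterior Normal(-531/193, 88/193)
obs 6: x=-9/2 → posterior Normal(-3, 88/225)
obs 7: x=5 → posterior Normal(-515/257, 88/257)
obs 8: x=5 → posterior Normal(-355/289, 88/289)

mu_0=-355/289, tau_0^2=88/289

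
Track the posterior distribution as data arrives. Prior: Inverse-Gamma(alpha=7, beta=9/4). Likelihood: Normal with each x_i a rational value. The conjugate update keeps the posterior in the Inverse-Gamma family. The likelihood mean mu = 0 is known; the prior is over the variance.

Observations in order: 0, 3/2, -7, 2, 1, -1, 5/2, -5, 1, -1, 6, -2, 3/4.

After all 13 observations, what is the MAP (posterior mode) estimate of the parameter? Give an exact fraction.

2169/464

obs 1: x=0 → posterior Inverse-Gamma(15/2, 9/4)
obs 2: x=3/2 → posterior Inverse-Gamma(8, 27/8)
obs 3: x=-7 → posterior Inverse-Gamma(17/2, 223/8)
obs 4: x=2 → posterior Inverse-Gamma(9, 239/8)
obs 5: x=1 → posterior Inverse-Gamma(19/2, 243/8)
obs 6: x=-1 → posterior Inverse-Gamma(10, 247/8)
obs 7: x=5/2 → posterior Inverse-Gamma(21/2, 34)
obs 8: x=-5 → posterior Inverse-Gamma(11, 93/2)
obs 9: x=1 → posterior Inverse-Gamma(23/2, 47)
obs 10: x=-1 → posterior Inverse-Gamma(12, 95/2)
obs 11: x=6 → posterior Inverse-Gamma(25/2, 131/2)
obs 12: x=-2 → posterior Inverse-Gamma(13, 135/2)
obs 13: x=3/4 → posterior Inverse-Gamma(27/2, 2169/32)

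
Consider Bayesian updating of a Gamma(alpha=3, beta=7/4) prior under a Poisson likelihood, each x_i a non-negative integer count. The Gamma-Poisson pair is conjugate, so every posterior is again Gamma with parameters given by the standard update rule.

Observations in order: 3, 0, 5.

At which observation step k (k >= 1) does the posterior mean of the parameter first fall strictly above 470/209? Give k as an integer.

k = 3

obs 1: x=3 → posterior Gamma(6, 11/4)
obs 2: x=0 → posterior Gamma(6, 15/4)
obs 3: x=5 → posterior Gamma(11, 19/4)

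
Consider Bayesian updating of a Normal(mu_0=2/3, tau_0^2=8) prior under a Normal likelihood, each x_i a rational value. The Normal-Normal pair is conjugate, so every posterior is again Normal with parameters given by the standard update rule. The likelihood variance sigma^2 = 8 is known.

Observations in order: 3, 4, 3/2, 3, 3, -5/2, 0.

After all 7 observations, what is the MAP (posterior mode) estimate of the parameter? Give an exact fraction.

19/12

obs 1: x=3 → posterior Normal(11/6, 4)
obs 2: x=4 → posterior Normal(23/9, 8/3)
obs 3: x=3/2 → posterior Normal(55/24, 2)
obs 4: x=3 → posterior Normal(73/30, 8/5)
obs 5: x=3 → posterior Normal(91/36, 4/3)
obs 6: x=-5/2 → posterior Normal(38/21, 8/7)
obs 7: x=0 → posterior Normal(19/12, 1)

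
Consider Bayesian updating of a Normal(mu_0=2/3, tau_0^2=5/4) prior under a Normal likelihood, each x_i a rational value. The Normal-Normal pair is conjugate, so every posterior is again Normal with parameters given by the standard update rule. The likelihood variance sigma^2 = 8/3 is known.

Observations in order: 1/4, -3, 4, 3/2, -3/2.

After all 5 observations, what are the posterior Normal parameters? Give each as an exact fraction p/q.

mu_0=481/1284, tau_0^2=40/107

obs 1: x=1/4 → posterior Normal(301/564, 40/47)
obs 2: x=-3 → posterior Normal(-239/744, 20/31)
obs 3: x=4 → posterior Normal(481/924, 40/77)
obs 4: x=3/2 → posterior Normal(751/1104, 10/23)
obs 5: x=-3/2 → posterior Normal(481/1284, 40/107)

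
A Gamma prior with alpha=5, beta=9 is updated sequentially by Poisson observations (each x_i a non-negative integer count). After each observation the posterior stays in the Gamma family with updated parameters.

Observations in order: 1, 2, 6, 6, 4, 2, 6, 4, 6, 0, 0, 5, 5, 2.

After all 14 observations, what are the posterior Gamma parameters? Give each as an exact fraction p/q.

obs 1: x=1 → posterior Gamma(6, 10)
obs 2: x=2 → posterior Gamma(8, 11)
obs 3: x=6 → posterior Gamma(14, 12)
obs 4: x=6 → posterior Gamma(20, 13)
obs 5: x=4 → posterior Gamma(24, 14)
obs 6: x=2 → posterior Gamma(26, 15)
obs 7: x=6 → posterior Gamma(32, 16)
obs 8: x=4 → posterior Gamma(36, 17)
obs 9: x=6 → posterior Gamma(42, 18)
obs 10: x=0 → posterior Gamma(42, 19)
obs 11: x=0 → posterior Gamma(42, 20)
obs 12: x=5 → posterior Gamma(47, 21)
obs 13: x=5 → posterior Gamma(52, 22)
obs 14: x=2 → posterior Gamma(54, 23)

alpha=54, beta=23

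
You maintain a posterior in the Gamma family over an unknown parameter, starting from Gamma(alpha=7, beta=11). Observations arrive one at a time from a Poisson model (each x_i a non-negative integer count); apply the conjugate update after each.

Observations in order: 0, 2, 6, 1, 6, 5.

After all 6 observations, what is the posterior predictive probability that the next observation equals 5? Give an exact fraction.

10494907350407555393322680332625571589/546205915294840084269524577339454783488

obs 1: x=0 → posterior Gamma(7, 12)
obs 2: x=2 → posterior Gamma(9, 13)
obs 3: x=6 → posterior Gamma(15, 14)
obs 4: x=1 → posterior Gamma(16, 15)
obs 5: x=6 → posterior Gamma(22, 16)
obs 6: x=5 → posterior Gamma(27, 17)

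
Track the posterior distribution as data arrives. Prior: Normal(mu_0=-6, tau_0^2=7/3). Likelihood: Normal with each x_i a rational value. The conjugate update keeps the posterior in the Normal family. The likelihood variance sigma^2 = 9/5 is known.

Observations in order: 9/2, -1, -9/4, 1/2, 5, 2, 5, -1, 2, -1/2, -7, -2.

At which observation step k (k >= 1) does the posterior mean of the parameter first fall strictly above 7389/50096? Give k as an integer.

obs 1: x=9/2 → posterior Normal(-9/124, 63/62)
obs 2: x=-1 → posterior Normal(-79/194, 63/97)
obs 3: x=-9/4 → posterior Normal(-43/48, 21/44)
obs 4: x=1/2 → posterior Normal(-403/668, 63/167)
obs 5: x=5 → posterior Normal(297/808, 63/202)
obs 6: x=2 → posterior Normal(577/948, 21/79)
obs 7: x=5 → posterior Normal(1277/1088, 63/272)
obs 8: x=-1 → posterior Normal(1137/1228, 63/307)
obs 9: x=2 → posterior Normal(1417/1368, 7/38)
obs 10: x=-1/2 → posterior Normal(1347/1508, 63/377)
obs 11: x=-7 → posterior Normal(367/1648, 63/412)
obs 12: x=-2 → posterior Normal(29/596, 21/149)

k = 5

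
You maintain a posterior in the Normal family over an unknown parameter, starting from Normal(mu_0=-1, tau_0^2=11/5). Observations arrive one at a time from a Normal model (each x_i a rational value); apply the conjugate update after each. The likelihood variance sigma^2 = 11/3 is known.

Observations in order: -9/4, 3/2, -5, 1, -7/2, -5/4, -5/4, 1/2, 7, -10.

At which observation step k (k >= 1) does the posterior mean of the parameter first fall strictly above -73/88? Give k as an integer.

k = 2

obs 1: x=-9/4 → posterior Normal(-47/32, 11/8)
obs 2: x=3/2 → posterior Normal(-29/44, 1)
obs 3: x=-5 → posterior Normal(-89/56, 11/14)
obs 4: x=1 → posterior Normal(-77/68, 11/17)
obs 5: x=-7/2 → posterior Normal(-119/80, 11/20)
obs 6: x=-5/4 → posterior Normal(-67/46, 11/23)
obs 7: x=-5/4 → posterior Normal(-149/104, 11/26)
obs 8: x=1/2 → posterior Normal(-143/116, 11/29)
obs 9: x=7 → posterior Normal(-59/128, 11/32)
obs 10: x=-10 → posterior Normal(-179/140, 11/35)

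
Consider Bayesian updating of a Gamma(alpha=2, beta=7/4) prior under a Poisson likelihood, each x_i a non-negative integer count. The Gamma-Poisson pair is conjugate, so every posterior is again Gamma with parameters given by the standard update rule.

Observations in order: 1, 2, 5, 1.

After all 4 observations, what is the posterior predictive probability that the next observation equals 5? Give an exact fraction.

976652869295965109248/26588814358957503287787

obs 1: x=1 → posterior Gamma(3, 11/4)
obs 2: x=2 → posterior Gamma(5, 15/4)
obs 3: x=5 → posterior Gamma(10, 19/4)
obs 4: x=1 → posterior Gamma(11, 23/4)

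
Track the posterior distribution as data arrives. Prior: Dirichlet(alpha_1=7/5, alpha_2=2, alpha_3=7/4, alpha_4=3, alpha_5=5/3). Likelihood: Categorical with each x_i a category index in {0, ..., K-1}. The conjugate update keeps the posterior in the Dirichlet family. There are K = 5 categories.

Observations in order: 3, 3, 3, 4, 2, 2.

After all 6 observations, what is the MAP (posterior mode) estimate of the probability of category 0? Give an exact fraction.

obs 1: x=3 → posterior Dirichlet(7/5, 2, 7/4, 4, 5/3)
obs 2: x=3 → posterior Dirichlet(7/5, 2, 7/4, 5, 5/3)
obs 3: x=3 → posterior Dirichlet(7/5, 2, 7/4, 6, 5/3)
obs 4: x=4 → posterior Dirichlet(7/5, 2, 7/4, 6, 8/3)
obs 5: x=2 → posterior Dirichlet(7/5, 2, 11/4, 6, 8/3)
obs 6: x=2 → posterior Dirichlet(7/5, 2, 15/4, 6, 8/3)

24/649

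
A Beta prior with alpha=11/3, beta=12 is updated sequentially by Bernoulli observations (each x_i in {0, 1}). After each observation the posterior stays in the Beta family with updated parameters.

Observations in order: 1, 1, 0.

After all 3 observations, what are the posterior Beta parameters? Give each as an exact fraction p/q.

alpha=17/3, beta=13

obs 1: x=1 → posterior Beta(14/3, 12)
obs 2: x=1 → posterior Beta(17/3, 12)
obs 3: x=0 → posterior Beta(17/3, 13)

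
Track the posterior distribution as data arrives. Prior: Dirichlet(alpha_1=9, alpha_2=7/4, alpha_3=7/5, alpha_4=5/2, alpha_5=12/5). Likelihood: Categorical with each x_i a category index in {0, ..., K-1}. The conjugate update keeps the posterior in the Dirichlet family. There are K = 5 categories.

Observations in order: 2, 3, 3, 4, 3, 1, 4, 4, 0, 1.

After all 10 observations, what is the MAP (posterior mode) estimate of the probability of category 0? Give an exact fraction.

20/49

obs 1: x=2 → posterior Dirichlet(9, 7/4, 12/5, 5/2, 12/5)
obs 2: x=3 → posterior Dirichlet(9, 7/4, 12/5, 7/2, 12/5)
obs 3: x=3 → posterior Dirichlet(9, 7/4, 12/5, 9/2, 12/5)
obs 4: x=4 → posterior Dirichlet(9, 7/4, 12/5, 9/2, 17/5)
obs 5: x=3 → posterior Dirichlet(9, 7/4, 12/5, 11/2, 17/5)
obs 6: x=1 → posterior Dirichlet(9, 11/4, 12/5, 11/2, 17/5)
obs 7: x=4 → posterior Dirichlet(9, 11/4, 12/5, 11/2, 22/5)
obs 8: x=4 → posterior Dirichlet(9, 11/4, 12/5, 11/2, 27/5)
obs 9: x=0 → posterior Dirichlet(10, 11/4, 12/5, 11/2, 27/5)
obs 10: x=1 → posterior Dirichlet(10, 15/4, 12/5, 11/2, 27/5)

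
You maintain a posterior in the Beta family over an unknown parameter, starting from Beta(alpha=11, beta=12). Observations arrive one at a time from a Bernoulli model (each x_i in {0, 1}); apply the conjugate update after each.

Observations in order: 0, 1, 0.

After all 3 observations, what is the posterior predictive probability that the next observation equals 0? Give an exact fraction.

obs 1: x=0 → posterior Beta(11, 13)
obs 2: x=1 → posterior Beta(12, 13)
obs 3: x=0 → posterior Beta(12, 14)

7/13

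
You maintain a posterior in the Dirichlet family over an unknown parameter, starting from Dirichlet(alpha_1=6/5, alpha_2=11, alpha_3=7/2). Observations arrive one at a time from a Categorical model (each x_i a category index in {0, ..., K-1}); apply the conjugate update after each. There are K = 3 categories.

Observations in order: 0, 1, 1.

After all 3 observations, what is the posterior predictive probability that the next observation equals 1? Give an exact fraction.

obs 1: x=0 → posterior Dirichlet(11/5, 11, 7/2)
obs 2: x=1 → posterior Dirichlet(11/5, 12, 7/2)
obs 3: x=1 → posterior Dirichlet(11/5, 13, 7/2)

130/187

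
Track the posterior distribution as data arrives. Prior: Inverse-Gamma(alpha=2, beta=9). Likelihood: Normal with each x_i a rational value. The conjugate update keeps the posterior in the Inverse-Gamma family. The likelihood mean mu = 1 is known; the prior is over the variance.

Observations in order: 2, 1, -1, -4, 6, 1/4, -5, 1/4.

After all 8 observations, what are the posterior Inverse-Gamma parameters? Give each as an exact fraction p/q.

obs 1: x=2 → posterior Inverse-Gamma(5/2, 19/2)
obs 2: x=1 → posterior Inverse-Gamma(3, 19/2)
obs 3: x=-1 → posterior Inverse-Gamma(7/2, 23/2)
obs 4: x=-4 → posterior Inverse-Gamma(4, 24)
obs 5: x=6 → posterior Inverse-Gamma(9/2, 73/2)
obs 6: x=1/4 → posterior Inverse-Gamma(5, 1177/32)
obs 7: x=-5 → posterior Inverse-Gamma(11/2, 1753/32)
obs 8: x=1/4 → posterior Inverse-Gamma(6, 881/16)

alpha=6, beta=881/16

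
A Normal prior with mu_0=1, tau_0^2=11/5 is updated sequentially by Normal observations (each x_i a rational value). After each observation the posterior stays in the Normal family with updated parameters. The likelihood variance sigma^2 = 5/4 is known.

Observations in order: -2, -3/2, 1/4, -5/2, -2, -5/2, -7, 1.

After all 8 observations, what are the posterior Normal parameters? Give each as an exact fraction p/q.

mu_0=-690/377, tau_0^2=55/377

obs 1: x=-2 → posterior Normal(-21/23, 55/69)
obs 2: x=-3/2 → posterior Normal(-129/113, 55/113)
obs 3: x=1/4 → posterior Normal(-118/157, 55/157)
obs 4: x=-5/2 → posterior Normal(-76/67, 55/201)
obs 5: x=-2 → posterior Normal(-316/245, 11/49)
obs 6: x=-5/2 → posterior Normal(-426/289, 55/289)
obs 7: x=-7 → posterior Normal(-734/333, 55/333)
obs 8: x=1 → posterior Normal(-690/377, 55/377)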